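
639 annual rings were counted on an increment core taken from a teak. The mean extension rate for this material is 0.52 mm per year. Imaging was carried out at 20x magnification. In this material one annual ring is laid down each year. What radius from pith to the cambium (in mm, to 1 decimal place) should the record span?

332.3 mm

The record spans 639 years at 0.52 mm per year.
639 years at 0.52 mm/year gives 0.52 × 639 = 332.3 mm.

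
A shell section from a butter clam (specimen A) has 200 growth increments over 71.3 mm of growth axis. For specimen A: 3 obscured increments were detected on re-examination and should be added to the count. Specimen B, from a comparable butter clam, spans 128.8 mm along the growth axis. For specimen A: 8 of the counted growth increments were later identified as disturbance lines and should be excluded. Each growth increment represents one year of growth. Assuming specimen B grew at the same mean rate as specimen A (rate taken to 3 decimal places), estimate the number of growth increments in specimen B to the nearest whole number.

352 growth increments

Specimen A: true growth increment count = 200 − 8 + 3 = 195.
A: Mean rate = 71.3 mm / 195 years ≈ 0.366 mm/yr.
For B, 128.8 / 0.366 = 351.91 years ≈ 352 growth increments.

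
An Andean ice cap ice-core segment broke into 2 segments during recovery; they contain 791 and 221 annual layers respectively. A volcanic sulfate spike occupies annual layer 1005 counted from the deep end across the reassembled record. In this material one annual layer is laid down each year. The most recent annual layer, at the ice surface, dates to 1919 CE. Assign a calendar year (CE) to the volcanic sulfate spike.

Total annual layers = 791 + 221 = 1012.
1012 − 1005 = 7 annual layers lie beyond the volcanic sulfate spike toward the ice surface.
1919 − 7 = 1912 CE.

1912 CE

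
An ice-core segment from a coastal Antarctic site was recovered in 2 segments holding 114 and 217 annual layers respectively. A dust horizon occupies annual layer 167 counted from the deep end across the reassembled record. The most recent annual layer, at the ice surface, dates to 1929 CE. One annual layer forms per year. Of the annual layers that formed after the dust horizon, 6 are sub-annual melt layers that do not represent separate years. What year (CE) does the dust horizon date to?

Total annual layers = 114 + 217 = 331.
331 − 167 = 164 annual layers lie beyond the dust horizon toward the ice surface.
Removing the 6 false annual layers leaves 164 − 6 = 158 true annual layers beyond the dust horizon.
1929 − 158 = 1771 CE.

1771 CE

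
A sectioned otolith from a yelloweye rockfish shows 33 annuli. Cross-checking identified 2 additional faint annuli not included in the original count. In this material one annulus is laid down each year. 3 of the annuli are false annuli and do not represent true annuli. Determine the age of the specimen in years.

True annulus count = 33 − 3 + 2 = 32.
One annulus per year makes the duration 32 years.

32 years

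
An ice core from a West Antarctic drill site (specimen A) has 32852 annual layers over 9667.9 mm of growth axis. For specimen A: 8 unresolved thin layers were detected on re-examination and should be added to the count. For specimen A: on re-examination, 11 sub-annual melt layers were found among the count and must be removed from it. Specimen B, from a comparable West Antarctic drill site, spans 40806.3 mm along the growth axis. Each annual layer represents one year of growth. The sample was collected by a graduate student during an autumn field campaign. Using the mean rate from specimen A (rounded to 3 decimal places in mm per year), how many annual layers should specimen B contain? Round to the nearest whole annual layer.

138797 annual layers

Specimen A: correcting the raw count gives 32852 − 11 + 8 = 32849 true annual layers.
A: Extension rate ≈ 9667.9 / 32849 = 0.294 mm/year.
For B, 40806.3 / 0.294 = 138796.94 years ≈ 138797 annual layers.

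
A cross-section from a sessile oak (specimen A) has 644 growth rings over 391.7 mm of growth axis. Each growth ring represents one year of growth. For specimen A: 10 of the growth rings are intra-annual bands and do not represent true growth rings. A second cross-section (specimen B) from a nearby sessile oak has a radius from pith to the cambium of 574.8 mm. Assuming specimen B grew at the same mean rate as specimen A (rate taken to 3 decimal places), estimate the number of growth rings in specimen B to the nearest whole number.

930 growth rings

Specimen A: adjusted count: 644 − 10 = 634 growth rings.
A: Extension rate ≈ 391.7 / 634 = 0.618 mm/yr.
For B, 574.8 / 0.618 = 930.10 years ≈ 930 growth rings.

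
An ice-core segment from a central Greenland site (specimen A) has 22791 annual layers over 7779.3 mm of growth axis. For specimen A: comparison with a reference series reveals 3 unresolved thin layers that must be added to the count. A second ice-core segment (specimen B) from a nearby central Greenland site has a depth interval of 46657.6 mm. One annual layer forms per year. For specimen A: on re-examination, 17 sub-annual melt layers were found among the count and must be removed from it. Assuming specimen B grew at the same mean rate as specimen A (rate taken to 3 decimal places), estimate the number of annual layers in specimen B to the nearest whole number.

Specimen A: adjusted count: 22791 − 17 + 3 = 22777 annual layers.
A: Extension rate ≈ 7779.3 / 22777 = 0.342 mm/yr.
For B, 46657.6 / 0.342 = 136425.73 years ≈ 136426 annual layers.

136426 annual layers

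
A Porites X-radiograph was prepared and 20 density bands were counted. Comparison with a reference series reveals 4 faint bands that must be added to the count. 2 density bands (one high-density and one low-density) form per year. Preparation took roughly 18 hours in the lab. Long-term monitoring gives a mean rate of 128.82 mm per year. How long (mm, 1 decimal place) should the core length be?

1545.8 mm

Correcting the raw count gives 20 + 4 = 24 true density bands.
With 2 density bands per year, 24 / 2 = 12 years.
12 years at 128.82 mm/year gives 128.82 × 12 = 1545.8 mm.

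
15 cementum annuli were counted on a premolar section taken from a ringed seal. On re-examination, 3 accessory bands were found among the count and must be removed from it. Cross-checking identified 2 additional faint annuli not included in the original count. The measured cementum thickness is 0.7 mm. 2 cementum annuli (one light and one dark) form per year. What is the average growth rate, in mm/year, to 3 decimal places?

Adjusted count: 15 − 3 + 2 = 14 cementum annuli.
14 cementum annuli at 2 per year is 14 / 2 = 7 years.
Mean rate = 0.7 mm / 7 years ≈ 0.100 mm/year.

0.100 mm/year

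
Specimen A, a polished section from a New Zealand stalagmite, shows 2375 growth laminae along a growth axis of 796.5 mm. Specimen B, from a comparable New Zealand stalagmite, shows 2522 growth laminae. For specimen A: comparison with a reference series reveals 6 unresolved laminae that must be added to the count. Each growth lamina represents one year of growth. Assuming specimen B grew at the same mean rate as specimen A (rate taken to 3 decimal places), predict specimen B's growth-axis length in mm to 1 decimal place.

844.9 mm

Specimen A: true growth lamina count = 2375 + 6 = 2381.
A: Extension rate ≈ 796.5 / 2381 = 0.335 mm/year.
Length of B = 0.335 × 2522 = 844.9 mm.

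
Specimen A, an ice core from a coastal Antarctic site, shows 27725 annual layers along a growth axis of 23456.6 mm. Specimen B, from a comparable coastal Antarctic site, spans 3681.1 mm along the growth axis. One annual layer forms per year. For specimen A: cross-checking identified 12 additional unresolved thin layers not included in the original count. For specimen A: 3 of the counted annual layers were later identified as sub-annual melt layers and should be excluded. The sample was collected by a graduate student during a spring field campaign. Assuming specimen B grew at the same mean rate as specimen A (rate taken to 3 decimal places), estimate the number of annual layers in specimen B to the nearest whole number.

Specimen A: correcting the raw count gives 27725 − 3 + 12 = 27734 true annual layers.
A: Extension rate ≈ 23456.6 / 27734 = 0.846 mm per year.
For B, 3681.1 / 0.846 = 4351.18 years ≈ 4351 annual layers.

4351 annual layers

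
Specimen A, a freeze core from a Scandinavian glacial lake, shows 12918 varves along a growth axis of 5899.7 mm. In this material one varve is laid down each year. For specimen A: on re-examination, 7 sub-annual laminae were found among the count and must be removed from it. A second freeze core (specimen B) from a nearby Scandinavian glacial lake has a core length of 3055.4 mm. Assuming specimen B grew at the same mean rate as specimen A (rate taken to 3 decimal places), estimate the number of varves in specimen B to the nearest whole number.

Specimen A: adjusted count: 12918 − 7 = 12911 varves.
A: Extension rate ≈ 5899.7 / 12911 = 0.457 mm/year.
Specimen B: 3055.4 mm / 0.457 mm per year = 6685.78 years ≈ 6686 varves.

6686 varves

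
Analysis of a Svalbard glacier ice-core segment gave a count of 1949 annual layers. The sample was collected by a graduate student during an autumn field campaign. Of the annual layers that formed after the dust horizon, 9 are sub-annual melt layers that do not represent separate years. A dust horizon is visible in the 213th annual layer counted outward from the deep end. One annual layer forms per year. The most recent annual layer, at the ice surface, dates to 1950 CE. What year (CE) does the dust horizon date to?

223 CE

The dust horizon sits at annual layer 213 from the deep end, so 1949 − 213 = 1736 annual layers formed after it.
Excluding 9 false annual layers: 1736 − 9 = 1727.
The annual layer at the ice surface is 1950 CE, so the dust horizon dates to 1950 − 1727 = 223 CE.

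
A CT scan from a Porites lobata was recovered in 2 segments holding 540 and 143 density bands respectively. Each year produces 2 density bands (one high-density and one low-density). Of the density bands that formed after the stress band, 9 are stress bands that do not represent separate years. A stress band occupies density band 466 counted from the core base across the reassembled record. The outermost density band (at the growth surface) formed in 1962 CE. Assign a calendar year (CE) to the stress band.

Total density bands = 540 + 143 = 683.
683 − 466 = 217 density bands lie beyond the stress band toward the growth surface.
Removing the 9 false density bands leaves 217 − 9 = 208 true density bands beyond the stress band.
Dividing by 2 density bands per year: 208 / 2 = 104 years.
1962 − 104 = 1858 CE.

1858 CE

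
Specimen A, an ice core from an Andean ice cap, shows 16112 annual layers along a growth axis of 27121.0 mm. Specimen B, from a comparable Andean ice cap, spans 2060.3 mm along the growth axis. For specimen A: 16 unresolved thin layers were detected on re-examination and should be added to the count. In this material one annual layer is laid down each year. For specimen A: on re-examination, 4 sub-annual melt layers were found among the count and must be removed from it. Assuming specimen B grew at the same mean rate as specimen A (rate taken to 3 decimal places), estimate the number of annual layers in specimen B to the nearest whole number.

1225 annual layers

Specimen A: after corrections the count is 16112 − 4 + 16 = 16124 annual layers.
A: Extension rate ≈ 27121.0 / 16124 = 1.682 mm/year.
Specimen B: 2060.3 mm / 1.682 mm per year = 1224.91 years ≈ 1225 annual layers.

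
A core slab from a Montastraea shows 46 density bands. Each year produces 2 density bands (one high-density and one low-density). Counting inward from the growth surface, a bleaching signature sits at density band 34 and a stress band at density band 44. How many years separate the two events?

5 yr

The two markers are separated by 44 − 34 = 10 density bands.
Dividing by 2 density bands per year: 10 / 2 = 5 years.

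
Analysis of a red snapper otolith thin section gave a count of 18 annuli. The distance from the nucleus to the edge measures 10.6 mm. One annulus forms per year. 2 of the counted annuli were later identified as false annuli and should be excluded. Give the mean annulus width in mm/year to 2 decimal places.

Adjusted count: 18 − 2 = 16 annuli.
Mean rate = 10.6 mm / 16 years ≈ 0.66 mm/year.

0.66 mm/year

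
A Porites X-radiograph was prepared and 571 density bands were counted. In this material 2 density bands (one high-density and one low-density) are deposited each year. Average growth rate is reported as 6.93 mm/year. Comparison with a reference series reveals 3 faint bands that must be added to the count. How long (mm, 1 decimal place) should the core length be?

1988.9 mm

True density band count = 571 + 3 = 574.
With 2 density bands per year, 574 / 2 = 287 years.
Predicted length = 6.93 mm/year × 287 years = 1988.9 mm.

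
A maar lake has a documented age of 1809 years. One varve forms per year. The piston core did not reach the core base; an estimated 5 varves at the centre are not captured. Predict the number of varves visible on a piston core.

One varve per year gives 1809 varves over 1809 years.
Less the 5 uncaptured varves: 1809 − 5 = 1804.

1804 varves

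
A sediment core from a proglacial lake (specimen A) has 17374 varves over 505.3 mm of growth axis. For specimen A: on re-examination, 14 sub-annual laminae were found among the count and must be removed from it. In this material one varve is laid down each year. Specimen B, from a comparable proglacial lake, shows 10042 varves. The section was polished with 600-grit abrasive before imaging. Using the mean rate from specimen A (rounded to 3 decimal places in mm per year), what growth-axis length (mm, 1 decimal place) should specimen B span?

291.2 mm

Specimen A: adjusted count: 17374 − 14 = 17360 varves.
A: Extension rate ≈ 505.3 / 17360 = 0.029 mm/yr.
For B, 0.029 mm/year × 10042 years = 291.2 mm.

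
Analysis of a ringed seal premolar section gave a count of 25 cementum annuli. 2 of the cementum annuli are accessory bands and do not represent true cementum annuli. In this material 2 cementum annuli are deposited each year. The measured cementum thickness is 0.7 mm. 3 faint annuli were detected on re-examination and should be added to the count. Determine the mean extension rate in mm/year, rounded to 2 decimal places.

0.05 mm/year

Correcting the raw count gives 25 − 2 + 3 = 26 true cementum annuli.
Dividing by 2 cementum annuli per year: 26 / 2 = 13 years.
Mean rate = 0.7 mm / 13 years ≈ 0.05 mm/year.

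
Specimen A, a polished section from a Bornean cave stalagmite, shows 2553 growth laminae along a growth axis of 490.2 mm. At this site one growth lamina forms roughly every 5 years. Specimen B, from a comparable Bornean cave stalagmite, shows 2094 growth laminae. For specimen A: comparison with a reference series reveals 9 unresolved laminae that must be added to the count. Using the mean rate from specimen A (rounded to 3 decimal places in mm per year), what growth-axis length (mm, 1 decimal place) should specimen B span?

397.9 mm

Specimen A: true growth lamina count = 2553 + 9 = 2562.
Specimen A: at 5 years per growth lamina, 2562 × 5 = 12810 years.
A: Mean rate = 490.2 mm / 12810 years ≈ 0.038 mm/yr.
Specimen B: multiplying by 5 years per growth lamina: 2094 × 5 = 10470 years. For B, 0.038 mm/year × 10470 years = 397.9 mm.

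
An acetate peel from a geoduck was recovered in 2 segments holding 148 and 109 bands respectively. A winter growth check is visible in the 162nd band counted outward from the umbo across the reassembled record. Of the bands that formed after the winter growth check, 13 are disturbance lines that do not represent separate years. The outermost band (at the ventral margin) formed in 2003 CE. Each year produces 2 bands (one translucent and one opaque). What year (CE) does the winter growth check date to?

Total bands = 148 + 109 = 257.
Between band 162 and the ventral margin there are 257 − 162 = 95 bands.
Removing the 13 false bands leaves 95 − 13 = 82 true bands beyond the winter growth check.
82 bands at 2 per year is 82 / 2 = 41 years.
2003 − 41 = 1962 CE.

1962 CE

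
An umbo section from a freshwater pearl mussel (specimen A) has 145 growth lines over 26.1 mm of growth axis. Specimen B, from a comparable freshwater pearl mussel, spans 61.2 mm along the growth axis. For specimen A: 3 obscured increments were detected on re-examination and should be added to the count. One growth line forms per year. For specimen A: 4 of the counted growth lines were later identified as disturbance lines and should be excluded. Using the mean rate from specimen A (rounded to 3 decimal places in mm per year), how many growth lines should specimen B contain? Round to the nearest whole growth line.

Specimen A: adjusted count: 145 − 4 + 3 = 144 growth lines.
A: 26.1 mm over 144 years gives 26.1 / 144 ≈ 0.181 mm per year.
B spans 61.2 / 0.181 = 338.12 years ≈ 338 growth lines.

338 growth lines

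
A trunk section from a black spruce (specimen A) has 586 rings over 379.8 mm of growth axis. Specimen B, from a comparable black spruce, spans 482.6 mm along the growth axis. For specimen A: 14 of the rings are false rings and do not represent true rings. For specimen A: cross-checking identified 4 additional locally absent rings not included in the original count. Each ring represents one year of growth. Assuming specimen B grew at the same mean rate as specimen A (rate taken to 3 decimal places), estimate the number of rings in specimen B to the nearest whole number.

732 rings

Specimen A: after corrections the count is 586 − 14 + 4 = 576 rings.
A: Extension rate ≈ 379.8 / 576 = 0.659 mm/year.
B spans 482.6 / 0.659 = 732.32 years ≈ 732 rings.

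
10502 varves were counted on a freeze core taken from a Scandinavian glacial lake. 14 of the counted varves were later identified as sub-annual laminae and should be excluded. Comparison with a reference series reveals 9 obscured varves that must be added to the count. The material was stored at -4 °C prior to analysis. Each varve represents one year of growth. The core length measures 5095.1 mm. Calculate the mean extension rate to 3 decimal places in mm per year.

0.485 mm per year

True varve count = 10502 − 14 + 9 = 10497.
Extension rate ≈ 5095.1 / 10497 = 0.485 mm per year.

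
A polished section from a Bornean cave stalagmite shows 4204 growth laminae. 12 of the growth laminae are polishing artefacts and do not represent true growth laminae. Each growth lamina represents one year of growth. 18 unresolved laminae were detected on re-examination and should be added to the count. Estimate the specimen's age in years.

True growth lamina count = 4204 − 12 + 18 = 4210.
One growth lamina per year makes the duration 4210 years.

4210 years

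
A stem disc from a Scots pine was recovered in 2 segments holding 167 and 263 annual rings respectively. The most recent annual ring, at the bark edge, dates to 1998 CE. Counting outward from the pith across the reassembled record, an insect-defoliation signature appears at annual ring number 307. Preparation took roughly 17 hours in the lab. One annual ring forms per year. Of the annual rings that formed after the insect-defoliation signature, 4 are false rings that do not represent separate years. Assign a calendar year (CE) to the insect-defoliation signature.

Total annual rings = 167 + 263 = 430.
Between annual ring 307 and the bark edge there are 430 − 307 = 123 annual rings.
123 − 4 false = 119 true annual rings after the insect-defoliation signature.
1998 − 119 = 1879 CE.

1879 CE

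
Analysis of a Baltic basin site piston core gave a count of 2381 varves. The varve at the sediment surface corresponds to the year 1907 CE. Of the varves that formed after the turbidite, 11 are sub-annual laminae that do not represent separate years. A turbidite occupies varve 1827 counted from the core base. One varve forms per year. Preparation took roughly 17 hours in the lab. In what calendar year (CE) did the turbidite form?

1364 CE

2381 − 1827 = 554 varves lie beyond the turbidite toward the sediment surface.
Excluding 11 false varves: 554 − 11 = 543.
Counting back 543 years from 1907 CE places the turbidite in 1907 − 543 = 1364 CE.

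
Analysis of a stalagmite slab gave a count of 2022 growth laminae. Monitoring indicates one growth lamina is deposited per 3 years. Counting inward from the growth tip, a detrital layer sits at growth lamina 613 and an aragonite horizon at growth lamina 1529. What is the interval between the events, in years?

1529 − 613 = 916 growth laminae lie between the two events.
Multiplying by 3 years per growth lamina: 916 × 3 = 2748 years.

2748 years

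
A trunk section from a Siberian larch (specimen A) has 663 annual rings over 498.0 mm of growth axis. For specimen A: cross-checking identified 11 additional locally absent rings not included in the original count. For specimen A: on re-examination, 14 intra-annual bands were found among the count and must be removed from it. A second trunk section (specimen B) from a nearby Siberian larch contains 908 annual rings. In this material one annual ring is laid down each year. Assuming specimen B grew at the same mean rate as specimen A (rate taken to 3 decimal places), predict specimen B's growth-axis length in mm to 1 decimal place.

685.5 mm

Specimen A: after corrections the count is 663 − 14 + 11 = 660 annual rings.
A: Mean rate = 498.0 mm / 660 years ≈ 0.755 mm/year.
B's length ≈ 0.755 × 908 = 685.5 mm.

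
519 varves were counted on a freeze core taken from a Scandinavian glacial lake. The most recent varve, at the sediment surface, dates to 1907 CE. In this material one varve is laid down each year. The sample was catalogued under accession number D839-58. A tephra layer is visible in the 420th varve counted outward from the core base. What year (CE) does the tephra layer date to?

1808 CE

The tephra layer sits at varve 420 from the core base, so 519 − 420 = 99 varves formed after it.
Counting back 99 years from 1907 CE places the tephra layer in 1907 − 99 = 1808 CE.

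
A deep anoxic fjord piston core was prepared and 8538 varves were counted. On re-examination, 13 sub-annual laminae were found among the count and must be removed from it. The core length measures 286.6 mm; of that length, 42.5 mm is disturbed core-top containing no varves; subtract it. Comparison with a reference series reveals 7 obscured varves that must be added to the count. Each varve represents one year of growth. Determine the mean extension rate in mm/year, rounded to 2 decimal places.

0.03 mm/year

After corrections the count is 8538 − 13 + 7 = 8532 varves.
Net length = 286.6 − 42.5 = 244.1 mm.
Extension rate ≈ 244.1 / 8532 = 0.03 mm/year.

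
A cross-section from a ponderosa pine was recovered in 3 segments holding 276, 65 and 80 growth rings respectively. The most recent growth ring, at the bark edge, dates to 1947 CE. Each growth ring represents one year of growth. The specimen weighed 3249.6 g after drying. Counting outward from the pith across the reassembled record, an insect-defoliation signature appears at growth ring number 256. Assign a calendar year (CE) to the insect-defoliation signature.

Total growth rings = 276 + 65 + 80 = 421.
421 − 256 = 165 growth rings lie beyond the insect-defoliation signature toward the bark edge.
Counting back 165 years from 1947 CE places the insect-defoliation signature in 1947 − 165 = 1782 CE.

1782 CE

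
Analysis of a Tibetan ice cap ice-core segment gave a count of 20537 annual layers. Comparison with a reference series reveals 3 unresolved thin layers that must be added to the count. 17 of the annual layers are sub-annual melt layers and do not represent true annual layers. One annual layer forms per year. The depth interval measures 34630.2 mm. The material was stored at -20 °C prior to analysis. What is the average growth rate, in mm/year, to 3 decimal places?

1.687 mm/year

True annual layer count = 20537 − 17 + 3 = 20523.
Mean rate = 34630.2 mm / 20523 years ≈ 1.687 mm/year.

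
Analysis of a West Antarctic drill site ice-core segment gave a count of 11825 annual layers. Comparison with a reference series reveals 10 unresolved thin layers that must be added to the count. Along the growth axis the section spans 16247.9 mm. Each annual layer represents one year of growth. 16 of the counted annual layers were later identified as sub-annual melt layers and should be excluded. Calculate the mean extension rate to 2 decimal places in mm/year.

True annual layer count = 11825 − 16 + 10 = 11819.
16247.9 mm over 11819 years gives 16247.9 / 11819 ≈ 1.37 mm/year.

1.37 mm/year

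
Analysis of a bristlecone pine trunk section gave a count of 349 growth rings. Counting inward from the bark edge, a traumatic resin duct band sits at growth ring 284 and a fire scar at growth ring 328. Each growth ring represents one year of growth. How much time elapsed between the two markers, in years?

44 yr

Separation: 328 − 284 = 44 growth rings.
That is 44 years at one growth ring per year.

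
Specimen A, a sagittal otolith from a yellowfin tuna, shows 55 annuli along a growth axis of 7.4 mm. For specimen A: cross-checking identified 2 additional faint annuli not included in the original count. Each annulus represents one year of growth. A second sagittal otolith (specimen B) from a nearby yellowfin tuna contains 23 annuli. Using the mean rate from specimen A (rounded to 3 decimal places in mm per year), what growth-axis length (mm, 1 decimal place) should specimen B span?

Specimen A: adjusted count: 55 + 2 = 57 annuli.
A: Mean rate = 7.4 mm / 57 years ≈ 0.130 mm/year.
Length of B = 0.130 × 23 = 3.0 mm.

3.0 mm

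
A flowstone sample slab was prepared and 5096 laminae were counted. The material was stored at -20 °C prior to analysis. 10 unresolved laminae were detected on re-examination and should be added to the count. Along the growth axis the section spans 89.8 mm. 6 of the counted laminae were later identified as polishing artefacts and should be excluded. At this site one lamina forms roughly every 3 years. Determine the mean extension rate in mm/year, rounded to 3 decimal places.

0.006 mm/year

Adjusted count: 5096 − 6 + 10 = 5100 laminae.
Multiplying by 3 years per lamina: 5100 × 3 = 15300 years.
Extension rate ≈ 89.8 / 15300 = 0.006 mm/year.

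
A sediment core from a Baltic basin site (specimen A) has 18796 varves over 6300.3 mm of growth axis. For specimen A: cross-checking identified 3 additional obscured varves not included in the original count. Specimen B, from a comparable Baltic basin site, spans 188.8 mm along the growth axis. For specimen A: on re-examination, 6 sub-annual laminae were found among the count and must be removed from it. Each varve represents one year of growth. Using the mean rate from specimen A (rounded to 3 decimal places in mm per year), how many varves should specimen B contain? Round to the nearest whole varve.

Specimen A: correcting the raw count gives 18796 − 6 + 3 = 18793 true varves.
A: Extension rate ≈ 6300.3 / 18793 = 0.335 mm/year.
B spans 188.8 / 0.335 = 563.58 years ≈ 564 varves.

564 varves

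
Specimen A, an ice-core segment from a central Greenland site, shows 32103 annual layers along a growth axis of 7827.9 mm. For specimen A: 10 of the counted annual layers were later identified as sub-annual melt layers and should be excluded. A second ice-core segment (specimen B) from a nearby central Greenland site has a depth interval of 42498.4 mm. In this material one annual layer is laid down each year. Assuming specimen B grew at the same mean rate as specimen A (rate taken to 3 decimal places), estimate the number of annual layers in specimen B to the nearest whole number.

174174 annual layers

Specimen A: correcting the raw count gives 32103 − 10 = 32093 true annual layers.
A: 7827.9 mm over 32093 years gives 7827.9 / 32093 ≈ 0.244 mm/yr.
For B, 42498.4 / 0.244 = 174173.77 years ≈ 174174 annual layers.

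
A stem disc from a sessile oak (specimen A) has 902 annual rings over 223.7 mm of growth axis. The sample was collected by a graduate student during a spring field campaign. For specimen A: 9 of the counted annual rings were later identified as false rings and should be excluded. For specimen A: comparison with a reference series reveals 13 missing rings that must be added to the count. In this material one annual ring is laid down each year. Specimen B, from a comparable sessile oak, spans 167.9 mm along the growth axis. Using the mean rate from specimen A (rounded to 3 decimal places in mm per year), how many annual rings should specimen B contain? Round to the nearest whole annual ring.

Specimen A: after corrections the count is 902 − 9 + 13 = 906 annual rings.
A: Extension rate ≈ 223.7 / 906 = 0.247 mm/year.
B spans 167.9 / 0.247 = 679.76 years ≈ 680 annual rings.

680 annual rings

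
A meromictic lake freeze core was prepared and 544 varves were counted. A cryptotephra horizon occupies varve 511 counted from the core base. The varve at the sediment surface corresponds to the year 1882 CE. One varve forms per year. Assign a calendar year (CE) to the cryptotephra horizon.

The cryptotephra horizon sits at varve 511 from the core base, so 544 − 511 = 33 varves formed after it.
Counting back 33 years from 1882 CE places the cryptotephra horizon in 1882 − 33 = 1849 CE.

1849 CE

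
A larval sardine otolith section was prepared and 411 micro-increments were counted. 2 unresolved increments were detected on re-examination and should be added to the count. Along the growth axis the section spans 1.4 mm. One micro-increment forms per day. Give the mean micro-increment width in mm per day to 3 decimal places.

Correcting the raw count gives 411 + 2 = 413 true micro-increments.
1.4 mm over 413 days gives 1.4 / 413 ≈ 0.003 mm per day.

0.003 mm per day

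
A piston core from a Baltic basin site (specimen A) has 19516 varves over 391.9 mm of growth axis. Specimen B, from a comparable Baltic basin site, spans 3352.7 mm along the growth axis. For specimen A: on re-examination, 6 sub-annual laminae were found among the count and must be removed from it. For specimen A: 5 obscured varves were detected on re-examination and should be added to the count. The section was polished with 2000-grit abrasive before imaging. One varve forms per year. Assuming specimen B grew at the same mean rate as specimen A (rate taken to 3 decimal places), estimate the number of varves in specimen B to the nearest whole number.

167635 varves

Specimen A: after corrections the count is 19516 − 6 + 5 = 19515 varves.
A: Extension rate ≈ 391.9 / 19515 = 0.020 mm per year.
Specimen B: 3352.7 mm / 0.020 mm per year = 167635.00 years ≈ 167635 varves.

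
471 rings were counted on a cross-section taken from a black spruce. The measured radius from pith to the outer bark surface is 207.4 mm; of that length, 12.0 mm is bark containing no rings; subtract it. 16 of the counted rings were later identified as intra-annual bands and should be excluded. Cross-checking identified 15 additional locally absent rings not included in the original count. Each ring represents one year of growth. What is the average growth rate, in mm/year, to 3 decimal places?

True ring count = 471 − 16 + 15 = 470.
Net length = 207.4 − 12.0 = 195.4 mm.
Mean rate = 195.4 mm / 470 years ≈ 0.416 mm/year.

0.416 mm/year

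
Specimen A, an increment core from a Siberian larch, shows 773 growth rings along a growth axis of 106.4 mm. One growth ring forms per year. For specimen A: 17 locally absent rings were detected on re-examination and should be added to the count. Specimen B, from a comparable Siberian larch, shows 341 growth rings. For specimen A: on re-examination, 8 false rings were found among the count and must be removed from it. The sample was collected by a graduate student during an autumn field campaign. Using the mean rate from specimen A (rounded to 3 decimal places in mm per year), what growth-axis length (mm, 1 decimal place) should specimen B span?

46.4 mm

Specimen A: correcting the raw count gives 773 − 8 + 17 = 782 true growth rings.
A: Extension rate ≈ 106.4 / 782 = 0.136 mm/yr.
Length of B = 0.136 × 341 = 46.4 mm.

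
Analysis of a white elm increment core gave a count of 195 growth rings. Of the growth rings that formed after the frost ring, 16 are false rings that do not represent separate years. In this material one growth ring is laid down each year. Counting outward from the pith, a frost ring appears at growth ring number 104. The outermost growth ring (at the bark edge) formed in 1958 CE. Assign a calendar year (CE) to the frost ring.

1883 CE

195 − 104 = 91 growth rings lie beyond the frost ring toward the bark edge.
Removing the 16 false growth rings leaves 91 − 16 = 75 true growth rings beyond the frost ring.
Counting back 75 years from 1958 CE places the frost ring in 1958 − 75 = 1883 CE.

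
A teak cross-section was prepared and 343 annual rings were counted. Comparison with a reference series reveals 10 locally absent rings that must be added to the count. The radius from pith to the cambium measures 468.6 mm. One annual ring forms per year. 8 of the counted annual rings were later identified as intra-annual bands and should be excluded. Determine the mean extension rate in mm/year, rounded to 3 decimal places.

1.358 mm/year

Adjusted count: 343 − 8 + 10 = 345 annual rings.
468.6 mm over 345 years gives 468.6 / 345 ≈ 1.358 mm/year.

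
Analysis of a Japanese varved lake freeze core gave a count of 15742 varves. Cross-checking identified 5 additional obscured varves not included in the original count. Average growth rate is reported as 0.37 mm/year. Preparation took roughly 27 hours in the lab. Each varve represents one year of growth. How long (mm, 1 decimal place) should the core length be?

Adjusted count: 15742 + 5 = 15747 varves.
Length ≈ 0.37 × 15747 = 5826.4 mm.

5826.4 mm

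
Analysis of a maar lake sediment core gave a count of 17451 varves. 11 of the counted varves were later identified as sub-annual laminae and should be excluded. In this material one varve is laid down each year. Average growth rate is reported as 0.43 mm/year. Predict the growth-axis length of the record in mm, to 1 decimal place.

Adjusted count: 17451 − 11 = 17440 varves.
17440 years at 0.43 mm/year gives 0.43 × 17440 = 7499.2 mm.

7499.2 mm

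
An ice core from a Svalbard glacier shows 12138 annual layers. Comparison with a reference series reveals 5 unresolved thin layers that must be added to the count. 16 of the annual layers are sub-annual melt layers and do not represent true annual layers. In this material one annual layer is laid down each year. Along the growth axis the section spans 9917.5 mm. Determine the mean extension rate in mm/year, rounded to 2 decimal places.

After corrections the count is 12138 − 16 + 5 = 12127 annual layers.
Extension rate ≈ 9917.5 / 12127 = 0.82 mm/year.

0.82 mm/year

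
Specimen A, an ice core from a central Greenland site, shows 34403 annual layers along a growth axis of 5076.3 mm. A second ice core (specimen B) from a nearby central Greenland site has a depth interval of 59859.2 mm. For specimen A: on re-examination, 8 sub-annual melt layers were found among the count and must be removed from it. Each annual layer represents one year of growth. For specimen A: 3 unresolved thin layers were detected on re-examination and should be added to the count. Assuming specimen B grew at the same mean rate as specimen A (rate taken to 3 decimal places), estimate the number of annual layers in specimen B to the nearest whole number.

Specimen A: true annual layer count = 34403 − 8 + 3 = 34398.
A: Mean rate = 5076.3 mm / 34398 years ≈ 0.148 mm/yr.
B spans 59859.2 / 0.148 = 404454.05 years ≈ 404454 annual layers.

404454 annual layers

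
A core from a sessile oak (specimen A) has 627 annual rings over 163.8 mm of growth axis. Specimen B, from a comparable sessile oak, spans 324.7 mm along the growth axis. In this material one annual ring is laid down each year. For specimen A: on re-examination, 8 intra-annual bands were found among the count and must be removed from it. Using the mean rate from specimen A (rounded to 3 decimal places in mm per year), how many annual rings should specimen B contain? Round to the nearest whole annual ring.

Specimen A: correcting the raw count gives 627 − 8 = 619 true annual rings.
A: 163.8 mm over 619 years gives 163.8 / 619 ≈ 0.265 mm per year.
For B, 324.7 / 0.265 = 1225.28 years ≈ 1225 annual rings.

1225 annual rings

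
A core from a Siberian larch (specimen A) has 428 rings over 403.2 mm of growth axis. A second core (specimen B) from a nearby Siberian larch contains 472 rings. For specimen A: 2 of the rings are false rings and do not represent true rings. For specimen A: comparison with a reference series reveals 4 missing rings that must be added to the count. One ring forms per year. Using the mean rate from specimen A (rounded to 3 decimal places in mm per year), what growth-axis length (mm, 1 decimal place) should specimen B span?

442.7 mm

Specimen A: adjusted count: 428 − 2 + 4 = 430 rings.
A: Extension rate ≈ 403.2 / 430 = 0.938 mm/yr.
B's length ≈ 0.938 × 472 = 442.7 mm.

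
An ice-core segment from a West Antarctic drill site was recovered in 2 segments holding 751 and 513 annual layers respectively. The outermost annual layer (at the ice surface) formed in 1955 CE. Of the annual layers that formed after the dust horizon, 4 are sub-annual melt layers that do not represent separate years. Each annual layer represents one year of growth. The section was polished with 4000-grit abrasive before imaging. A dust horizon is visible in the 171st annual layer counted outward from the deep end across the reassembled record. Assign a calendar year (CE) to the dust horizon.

866 CE

Total annual layers = 751 + 513 = 1264.
The dust horizon sits at annual layer 171 from the deep end, so 1264 − 171 = 1093 annual layers formed after it.
1093 − 4 false = 1089 true annual layers after the dust horizon.
The annual layer at the ice surface is 1955 CE, so the dust horizon dates to 1955 − 1089 = 866 CE.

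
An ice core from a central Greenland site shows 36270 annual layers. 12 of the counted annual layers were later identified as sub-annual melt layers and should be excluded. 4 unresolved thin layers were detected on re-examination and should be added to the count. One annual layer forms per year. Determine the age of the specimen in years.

Correcting the raw count gives 36270 − 12 + 4 = 36262 true annual layers.
With a one-to-one annual layer periodicity this is 36262 years.

36262 years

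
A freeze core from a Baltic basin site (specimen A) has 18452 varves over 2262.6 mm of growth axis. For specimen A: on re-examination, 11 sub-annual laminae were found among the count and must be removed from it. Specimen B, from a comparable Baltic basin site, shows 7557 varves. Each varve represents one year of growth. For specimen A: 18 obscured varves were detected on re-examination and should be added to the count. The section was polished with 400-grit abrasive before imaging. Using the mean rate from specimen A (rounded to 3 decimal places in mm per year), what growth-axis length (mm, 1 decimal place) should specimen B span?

929.5 mm

Specimen A: true varve count = 18452 − 11 + 18 = 18459.
A: Mean rate = 2262.6 mm / 18459 years ≈ 0.123 mm/year.
Length of B = 0.123 × 7557 = 929.5 mm.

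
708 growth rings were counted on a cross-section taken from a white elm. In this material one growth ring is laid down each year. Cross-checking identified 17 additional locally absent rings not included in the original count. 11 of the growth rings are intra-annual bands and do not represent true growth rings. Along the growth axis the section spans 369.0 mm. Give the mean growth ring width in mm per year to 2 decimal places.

After corrections the count is 708 − 11 + 17 = 714 growth rings.
Extension rate ≈ 369.0 / 714 = 0.52 mm per year.

0.52 mm per year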